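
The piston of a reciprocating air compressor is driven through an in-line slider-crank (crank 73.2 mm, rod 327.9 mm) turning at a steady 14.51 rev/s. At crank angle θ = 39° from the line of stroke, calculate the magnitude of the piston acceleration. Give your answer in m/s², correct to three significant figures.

ω = 2π·14.5 = 91.17 rad/s
x(θ) = r cosθ + √(L² − r² sin²θ); with ω constant, a = ω²·d²x/dθ².
d²x/dθ² = −r cosθ − r²(cos2θ)/√u − r⁴ sin²2θ/(4u^{3/2}),  u = L² − r² sin²θ = 0.105396 m².
Substituting r = 0.0732 m, L = 0.3279 m, θ = 39°: d²x/dθ² = -0.060519 m.
a = ω²·d²x/dθ² = (91.17)²·(-0.060519) = -503.02 m/s²;  |a| = 503.02 m/s².

503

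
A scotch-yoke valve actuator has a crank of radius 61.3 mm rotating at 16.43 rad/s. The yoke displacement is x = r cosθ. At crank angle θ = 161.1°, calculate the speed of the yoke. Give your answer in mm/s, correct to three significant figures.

ω = 16.43 rad/s
x = r cosθ ⇒ ẋ = −rω sinθ.
|v| = rω|sinθ| = 0.0613·16.43·|sin 161.1°| = 0.32624 m/s = 326.24 mm/s.

326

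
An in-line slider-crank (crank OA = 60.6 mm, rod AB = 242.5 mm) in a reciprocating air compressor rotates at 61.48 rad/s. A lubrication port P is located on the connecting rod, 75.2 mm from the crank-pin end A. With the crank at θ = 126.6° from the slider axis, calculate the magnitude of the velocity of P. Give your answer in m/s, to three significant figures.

3.24

ω = 61.48 rad/s.  Crank-pin speed |V_A| = rω = 3.7257 m/s, perpendicular to OA.
Rod angle: sinφ = −(r/L) sinθ ⇒ φ = -11.573°; ω_rod = −rω cosθ/√(L²−r²sin²θ) = +9.3503 rad/s.
V_P = V_A + ω_rod × AP, with AP = 0.0752 m along the rod.
Components: V_Px = −rω sinθ − a·ω_rod·sinφ = -2.85 m/s;  V_Py = rω cosθ + a·ω_rod·cosφ = -1.5325 m/s.
|V_P| = √(V_Px² + V_Py²) = 3.2359 m/s.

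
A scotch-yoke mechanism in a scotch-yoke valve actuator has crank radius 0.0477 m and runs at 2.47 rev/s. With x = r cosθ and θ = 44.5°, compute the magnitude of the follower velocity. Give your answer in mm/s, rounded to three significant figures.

519

ω = 15.52 rad/s (from 2.47 rev/s).
x = r cosθ ⇒ ẋ = −rω sinθ.
|v| = rω|sinθ| = 0.0477·15.52·|sin 44.5°| = 0.51887 m/s = 518.87 mm/s.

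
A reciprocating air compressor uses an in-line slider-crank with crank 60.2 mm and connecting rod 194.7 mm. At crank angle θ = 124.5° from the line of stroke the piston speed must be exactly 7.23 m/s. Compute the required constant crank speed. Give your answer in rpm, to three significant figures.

For an in-line slider-crank, |v_piston| = rω|sinθ|·[1 + r cosθ/√(L² − r² sin²θ)].
With r = 0.0602 m, L = 0.1947 m, θ = 124.5°: the bracketed kinematic factor |dx/dθ| = 0.040627 m.
ω = v/|dx/dθ| = 7.23/0.040627 = 177.96 rad/s.
N = 60ω/(2π) = 1699.4 rpm.

1700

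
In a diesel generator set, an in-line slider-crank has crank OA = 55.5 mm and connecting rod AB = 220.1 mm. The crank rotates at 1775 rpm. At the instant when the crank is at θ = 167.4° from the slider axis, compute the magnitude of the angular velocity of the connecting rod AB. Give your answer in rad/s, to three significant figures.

45.8

ω = 185.9 rad/s (converted from 1775 rpm).
The rod makes angle φ with the slider axis where L sinφ = r sinθ; differentiating, L cosφ·φ̇ = r ω cosθ.
L cosφ = √(L² − r² sin²θ) = 0.21977 m.
|ω_rod| = r ω |cosθ| / √(L² − r² sin²θ) = 0.0555·185.9·0.97592/0.21977 = 45.811 rad/s.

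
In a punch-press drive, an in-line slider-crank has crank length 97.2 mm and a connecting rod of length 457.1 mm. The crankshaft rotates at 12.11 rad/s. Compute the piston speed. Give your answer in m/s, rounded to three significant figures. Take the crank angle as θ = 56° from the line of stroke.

ω = 12.11 rad/s
For an in-line slider-crank, x = r cosθ + √(L² − r² sin²θ), so v = −rω sinθ·[1 + r cosθ/√(L² − r² sin²θ)].
With r = 0.0972 m, L = 0.4571 m, θ = 56°: √(L² − r² sin²θ) = 0.44994 m.
v = −0.0972·12.11·0.82904·[1 + 0.0972·0.55919/0.44994] = -1.0937 m/s.
|v| = 1.0937 m/s.

1.09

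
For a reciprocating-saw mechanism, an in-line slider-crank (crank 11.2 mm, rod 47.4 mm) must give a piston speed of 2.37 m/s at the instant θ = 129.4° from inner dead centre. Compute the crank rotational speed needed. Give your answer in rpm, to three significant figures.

3090

For an in-line slider-crank, |v_piston| = rω|sinθ|·[1 + r cosθ/√(L² − r² sin²θ)].
With r = 0.0112 m, L = 0.0474 m, θ = 129.4°: the bracketed kinematic factor |dx/dθ| = 0.0073344 m.
ω = v/|dx/dθ| = 2.37/0.0073344 = 323.13 rad/s.
N = 60ω/(2π) = 3085.7 rpm.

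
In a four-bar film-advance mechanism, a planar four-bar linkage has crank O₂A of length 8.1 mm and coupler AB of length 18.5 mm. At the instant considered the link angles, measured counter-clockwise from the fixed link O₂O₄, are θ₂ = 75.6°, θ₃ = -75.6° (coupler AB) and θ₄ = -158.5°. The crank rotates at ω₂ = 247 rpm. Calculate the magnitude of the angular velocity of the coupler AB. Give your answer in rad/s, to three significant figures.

9.24

ω₂ = 25.87 rad/s (from 247 rpm).
Differentiating the loop-closure r₂e^{iθ₂}+r₃e^{iθ₃}=r₁+r₄e^{iθ₄} gives r₂ω₂e^{iθ₂}+r₃ω₃e^{iθ₃}=r₄ω₄e^{iθ₄}.
Eliminating the other unknown: ω₃ = r₂ω₂ sin(θ₄−θ₂) / [r₃ sin(θ₃−θ₄)].
Numerator sine = +0.81004; denominator sine = +0.99233.
Result = 0.0081·25.87·(+0.81004) / (0.0185·(+0.99233)) = +9.2446 rad/s; magnitude 9.2446 rad/s.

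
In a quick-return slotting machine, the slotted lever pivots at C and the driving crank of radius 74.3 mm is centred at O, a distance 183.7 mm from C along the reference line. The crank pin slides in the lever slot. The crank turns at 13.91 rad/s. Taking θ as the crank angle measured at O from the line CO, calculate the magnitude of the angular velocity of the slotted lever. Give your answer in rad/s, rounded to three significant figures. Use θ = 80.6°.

ω = 13.91 rad/s
Crank pin A relative to C: A = (d + r cosθ, r sinθ); lever angle φ = atan2(r sinθ, d + r cosθ).
Differentiating tanφ: φ̇ = rω(d cosθ + r)/(d² + r² + 2dr cosθ).
d² + r² + 2dr cosθ = |CA|² = 0.0437246 m²;  d cosθ + r = +0.1043 m.
|ω_lever| = |0.0743·13.91·+0.1043| / 0.0437246 = 2.4654 rad/s.

2.47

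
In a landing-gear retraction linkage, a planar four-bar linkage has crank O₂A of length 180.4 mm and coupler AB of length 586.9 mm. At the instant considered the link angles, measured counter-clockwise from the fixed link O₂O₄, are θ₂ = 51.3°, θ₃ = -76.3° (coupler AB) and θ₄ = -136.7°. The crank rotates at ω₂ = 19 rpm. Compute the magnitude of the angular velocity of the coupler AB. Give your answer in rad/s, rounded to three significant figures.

0.0979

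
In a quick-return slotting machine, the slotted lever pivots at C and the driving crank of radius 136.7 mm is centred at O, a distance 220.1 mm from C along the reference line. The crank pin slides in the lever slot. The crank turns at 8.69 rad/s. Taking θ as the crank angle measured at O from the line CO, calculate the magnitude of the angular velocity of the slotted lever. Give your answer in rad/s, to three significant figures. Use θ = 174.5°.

13.5

ω = 8.69 rad/s
Crank pin A relative to C: A = (d + r cosθ, r sinθ); lever angle φ = atan2(r sinθ, d + r cosθ).
Differentiating tanφ: φ̇ = rω(d cosθ + r)/(d² + r² + 2dr cosθ).
d² + r² + 2dr cosθ = |CA|² = 0.0072326 m²;  d cosθ + r = -0.082387 m.
|ω_lever| = |0.1367·8.69·-0.082387| / 0.0072326 = 13.532 rad/s.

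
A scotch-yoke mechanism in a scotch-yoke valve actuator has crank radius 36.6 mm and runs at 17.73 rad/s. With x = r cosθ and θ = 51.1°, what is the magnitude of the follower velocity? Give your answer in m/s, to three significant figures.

ω = 17.73 rad/s
x = r cosθ ⇒ ẋ = −rω sinθ.
|v| = rω|sinθ| = 0.0366·17.73·|sin 51.1°| = 0.50502 m/s.

0.505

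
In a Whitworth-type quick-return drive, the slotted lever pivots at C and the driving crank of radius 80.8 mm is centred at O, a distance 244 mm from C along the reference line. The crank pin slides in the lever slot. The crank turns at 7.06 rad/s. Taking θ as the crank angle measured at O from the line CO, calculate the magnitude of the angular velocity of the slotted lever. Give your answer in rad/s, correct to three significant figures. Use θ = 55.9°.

1.41

ω = 7.06 rad/s
Crank pin A relative to C: A = (d + r cosθ, r sinθ); lever angle φ = atan2(r sinθ, d + r cosθ).
Differentiating tanφ: φ̇ = rω(d cosθ + r)/(d² + r² + 2dr cosθ).
d² + r² + 2dr cosθ = |CA|² = 0.0881709 m²;  d cosθ + r = +0.2176 m.
|ω_lever| = |0.0808·7.06·+0.2176| / 0.0881709 = 1.4078 rad/s.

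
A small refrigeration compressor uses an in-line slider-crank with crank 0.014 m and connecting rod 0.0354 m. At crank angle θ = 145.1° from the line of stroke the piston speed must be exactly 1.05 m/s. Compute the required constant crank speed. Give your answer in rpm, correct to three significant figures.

1880

For an in-line slider-crank, |v_piston| = rω|sinθ|·[1 + r cosθ/√(L² − r² sin²θ)].
With r = 0.014 m, L = 0.0354 m, θ = 145.1°: the bracketed kinematic factor |dx/dθ| = 0.0053428 m.
ω = v/|dx/dθ| = 1.05/0.0053428 = 196.53 rad/s.
N = 60ω/(2π) = 1876.7 rpm.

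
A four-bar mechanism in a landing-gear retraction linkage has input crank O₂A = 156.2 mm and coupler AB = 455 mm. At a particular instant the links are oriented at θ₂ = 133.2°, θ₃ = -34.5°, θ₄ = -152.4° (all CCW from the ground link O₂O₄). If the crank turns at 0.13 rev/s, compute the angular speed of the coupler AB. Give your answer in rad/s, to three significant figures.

0.306

ω₂ = 0.8168 rad/s (from 0.13 rev/s).
Differentiating the loop-closure r₂e^{iθ₂}+r₃e^{iθ₃}=r₁+r₄e^{iθ₄} gives r₂ω₂e^{iθ₂}+r₃ω₃e^{iθ₃}=r₄ω₄e^{iθ₄}.
Eliminating the other unknown: ω₃ = r₂ω₂ sin(θ₄−θ₂) / [r₃ sin(θ₃−θ₄)].
Numerator sine = +0.96316; denominator sine = +0.88377.
Result = 0.1562·0.8168·(+0.96316) / (0.455·(+0.88377)) = +0.3056 rad/s; magnitude 0.3056 rad/s.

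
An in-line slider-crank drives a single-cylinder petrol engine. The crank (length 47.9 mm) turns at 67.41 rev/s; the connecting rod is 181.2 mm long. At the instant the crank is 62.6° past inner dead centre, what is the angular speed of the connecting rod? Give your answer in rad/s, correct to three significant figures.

ω = 423.5 rad/s (converted from 67.41 rev/s).
The rod makes angle φ with the slider axis where L sinφ = r sinθ; differentiating, L cosφ·φ̇ = r ω cosθ.
L cosφ = √(L² − r² sin²θ) = 0.17614 m.
|ω_rod| = r ω |cosθ| / √(L² − r² sin²θ) = 0.0479·423.5·0.46020/0.17614 = 53.007 rad/s.

53.0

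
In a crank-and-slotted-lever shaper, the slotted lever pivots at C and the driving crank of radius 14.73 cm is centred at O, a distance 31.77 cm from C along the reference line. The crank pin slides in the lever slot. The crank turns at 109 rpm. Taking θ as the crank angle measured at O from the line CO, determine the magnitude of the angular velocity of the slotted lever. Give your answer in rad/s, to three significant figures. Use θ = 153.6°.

ω = 11.41 rad/s (from 109 rpm).
Crank pin A relative to C: A = (d + r cosθ, r sinθ); lever angle φ = atan2(r sinθ, d + r cosθ).
Differentiating tanφ: φ̇ = rω(d cosθ + r)/(d² + r² + 2dr cosθ).
d² + r² + 2dr cosθ = |CA|² = 0.038797 m²;  d cosθ + r = -0.13727 m.
|ω_lever| = |0.1473·11.41·-0.13727| / 0.038797 = 5.9488 rad/s.

5.95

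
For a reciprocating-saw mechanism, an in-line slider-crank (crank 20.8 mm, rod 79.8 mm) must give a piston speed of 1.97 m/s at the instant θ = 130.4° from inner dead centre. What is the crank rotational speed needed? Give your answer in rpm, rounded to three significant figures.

For an in-line slider-crank, |v_piston| = rω|sinθ|·[1 + r cosθ/√(L² − r² sin²θ)].
With r = 0.0208 m, L = 0.0798 m, θ = 130.4°: the bracketed kinematic factor |dx/dθ| = 0.01311 m.
ω = v/|dx/dθ| = 1.97/0.01311 = 150.27 rad/s.
N = 60ω/(2π) = 1435 rpm.

1430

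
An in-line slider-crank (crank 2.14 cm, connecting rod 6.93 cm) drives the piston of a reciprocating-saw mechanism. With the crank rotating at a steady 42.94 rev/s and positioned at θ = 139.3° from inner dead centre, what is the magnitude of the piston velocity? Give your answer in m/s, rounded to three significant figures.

ω = 2π·42.9 = 269.8 rad/s
For an in-line slider-crank, x = r cosθ + √(L² − r² sin²θ), so v = −rω sinθ·[1 + r cosθ/√(L² − r² sin²θ)].
With r = 0.0214 m, L = 0.0693 m, θ = 139.3°: √(L² − r² sin²θ) = 0.06788 m.
v = −0.0214·269.8·0.65210·[1 + 0.0214·-0.75813/0.06788] = -2.8652 m/s.
|v| = 2.8652 m/s.

2.87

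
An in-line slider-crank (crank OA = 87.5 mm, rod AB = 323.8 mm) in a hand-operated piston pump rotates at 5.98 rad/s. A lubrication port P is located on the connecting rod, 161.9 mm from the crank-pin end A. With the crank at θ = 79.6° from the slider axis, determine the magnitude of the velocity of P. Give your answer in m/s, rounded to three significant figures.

0.530

ω = 5.98 rad/s.  Crank-pin speed |V_A| = rω = 0.52325 m/s, perpendicular to OA.
Rod angle: sinφ = −(r/L) sinθ ⇒ φ = -15.414°; ω_rod = −rω cosθ/√(L²−r²sin²θ) = -0.3026 rad/s.
V_P = V_A + ω_rod × AP, with AP = 0.1619 m along the rod.
Components: V_Px = −rω sinθ − a·ω_rod·sinφ = -0.52767 m/s;  V_Py = rω cosθ + a·ω_rod·cosφ = +0.047228 m/s.
|V_P| = √(V_Px² + V_Py²) = 0.52978 m/s.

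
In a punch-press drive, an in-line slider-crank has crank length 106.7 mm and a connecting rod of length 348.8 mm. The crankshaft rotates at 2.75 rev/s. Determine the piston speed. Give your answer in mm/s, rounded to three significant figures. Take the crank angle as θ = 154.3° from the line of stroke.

577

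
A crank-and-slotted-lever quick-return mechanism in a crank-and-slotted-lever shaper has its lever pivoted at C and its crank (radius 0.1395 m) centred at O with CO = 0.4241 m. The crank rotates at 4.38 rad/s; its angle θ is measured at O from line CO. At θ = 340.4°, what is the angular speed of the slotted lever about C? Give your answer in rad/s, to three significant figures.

1.06

ω = 4.38 rad/s
Crank pin A relative to C: A = (d + r cosθ, r sinθ); lever angle φ = atan2(r sinθ, d + r cosθ).
Differentiating tanφ: φ̇ = rω(d cosθ + r)/(d² + r² + 2dr cosθ).
d² + r² + 2dr cosθ = |CA|² = 0.310789 m²;  d cosθ + r = +0.53903 m.
|ω_lever| = |0.1395·4.38·+0.53903| / 0.310789 = 1.0597 rad/s.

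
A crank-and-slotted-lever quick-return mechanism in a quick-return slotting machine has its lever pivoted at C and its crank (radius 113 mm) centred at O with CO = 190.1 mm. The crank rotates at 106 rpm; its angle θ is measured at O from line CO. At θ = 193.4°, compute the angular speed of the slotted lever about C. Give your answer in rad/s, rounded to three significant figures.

ω = 11.1 rad/s (from 106 rpm).
Crank pin A relative to C: A = (d + r cosθ, r sinθ); lever angle φ = atan2(r sinθ, d + r cosθ).
Differentiating tanφ: φ̇ = rω(d cosθ + r)/(d² + r² + 2dr cosθ).
d² + r² + 2dr cosθ = |CA|² = 0.00711403 m²;  d cosθ + r = -0.071925 m.
|ω_lever| = |0.113·11.1·-0.071925| / 0.00711403 = 12.682 rad/s.

12.7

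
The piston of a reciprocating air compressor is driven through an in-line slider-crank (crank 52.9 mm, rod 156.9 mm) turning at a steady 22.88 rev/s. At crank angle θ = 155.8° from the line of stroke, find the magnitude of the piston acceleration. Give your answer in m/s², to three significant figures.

744

ω = 2π·22.9 = 143.8 rad/s
x(θ) = r cosθ + √(L² − r² sin²θ); with ω constant, a = ω²·d²x/dθ².
d²x/dθ² = −r cosθ − r²(cos2θ)/√u − r⁴ sin²2θ/(4u^{3/2}),  u = L² − r² sin²θ = 0.0241474 m².
Substituting r = 0.0529 m, L = 0.1569 m, θ = 155.8°: d²x/dθ² = +0.036003 m.
a = ω²·d²x/dθ² = (143.8)²·(+0.036003) = +744.07 m/s²;  |a| = 744.07 m/s².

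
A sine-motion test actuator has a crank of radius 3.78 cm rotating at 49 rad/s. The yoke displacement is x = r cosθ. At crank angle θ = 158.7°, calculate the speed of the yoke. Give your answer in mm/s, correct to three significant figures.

673

ω = 49 rad/s
x = r cosθ ⇒ ẋ = −rω sinθ.
|v| = rω|sinθ| = 0.0378·49·|sin 158.7°| = 0.67281 m/s = 672.81 mm/s.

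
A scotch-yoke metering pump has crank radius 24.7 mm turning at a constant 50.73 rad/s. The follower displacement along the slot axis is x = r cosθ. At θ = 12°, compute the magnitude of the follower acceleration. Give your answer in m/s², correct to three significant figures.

62.2

ω = 50.73 rad/s
x = r cosθ ⇒ ẍ = −rω² cosθ (ω constant).
|a| = rω²|cosθ| = 0.0247·(50.73)²·|cos 12°| = 62.177 m/s².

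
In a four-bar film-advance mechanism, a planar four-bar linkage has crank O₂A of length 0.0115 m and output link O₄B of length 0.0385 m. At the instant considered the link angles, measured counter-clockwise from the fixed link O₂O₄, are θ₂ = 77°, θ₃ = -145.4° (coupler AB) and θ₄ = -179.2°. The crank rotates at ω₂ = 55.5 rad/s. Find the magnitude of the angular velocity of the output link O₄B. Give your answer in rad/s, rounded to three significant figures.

20.1

ω₂ = 55.5 rad/s
Differentiating the loop-closure r₂e^{iθ₂}+r₃e^{iθ₃}=r₁+r₄e^{iθ₄} gives r₂ω₂e^{iθ₂}+r₃ω₃e^{iθ₃}=r₄ω₄e^{iθ₄}.
Eliminating the other unknown: ω₄ = r₂ω₂ sin(θ₂−θ₃) / [r₄ sin(θ₄−θ₃)].
Numerator sine = -0.67430; denominator sine = -0.55630.
Result = 0.0115·55.5·(-0.67430) / (0.0385·(-0.55630)) = +20.095 rad/s; magnitude 20.095 rad/s.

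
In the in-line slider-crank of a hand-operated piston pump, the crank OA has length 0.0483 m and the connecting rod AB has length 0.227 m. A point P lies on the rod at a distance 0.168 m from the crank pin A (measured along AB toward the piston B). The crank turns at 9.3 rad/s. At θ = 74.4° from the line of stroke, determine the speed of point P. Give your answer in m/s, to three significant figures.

0.452

ω = 9.3 rad/s.  Crank-pin speed |V_A| = rω = 0.44919 m/s, perpendicular to OA.
Rod angle: sinφ = −(r/L) sinθ ⇒ φ = -11.826°; ω_rod = −rω cosθ/√(L²−r²sin²θ) = -0.54368 rad/s.
V_P = V_A + ω_rod × AP, with AP = 0.168 m along the rod.
Components: V_Px = −rω sinθ − a·ω_rod·sinφ = -0.45136 m/s;  V_Py = rω cosθ + a·ω_rod·cosφ = +0.031396 m/s.
|V_P| = √(V_Px² + V_Py²) = 0.45245 m/s.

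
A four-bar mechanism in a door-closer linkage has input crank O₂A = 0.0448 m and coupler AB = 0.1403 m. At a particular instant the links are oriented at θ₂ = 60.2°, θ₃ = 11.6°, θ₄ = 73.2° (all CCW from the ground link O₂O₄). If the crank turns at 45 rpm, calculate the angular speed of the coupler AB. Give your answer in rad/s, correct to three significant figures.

ω₂ = 4.712 rad/s (from 45 rpm).
Differentiating the loop-closure r₂e^{iθ₂}+r₃e^{iθ₃}=r₁+r₄e^{iθ₄} gives r₂ω₂e^{iθ₂}+r₃ω₃e^{iθ₃}=r₄ω₄e^{iθ₄}.
Eliminating the other unknown: ω₃ = r₂ω₂ sin(θ₄−θ₂) / [r₃ sin(θ₃−θ₄)].
Numerator sine = +0.22495; denominator sine = -0.87965.
Result = 0.0448·4.712·(+0.22495) / (0.1403·(-0.87965)) = -0.3848 rad/s; magnitude 0.3848 rad/s.

0.385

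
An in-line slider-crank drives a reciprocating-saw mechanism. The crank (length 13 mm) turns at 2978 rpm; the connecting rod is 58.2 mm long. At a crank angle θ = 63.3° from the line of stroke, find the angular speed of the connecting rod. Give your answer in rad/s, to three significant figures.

ω = 311.9 rad/s (converted from 2978 rpm).
The rod makes angle φ with the slider axis where L sinφ = r sinθ; differentiating, L cosφ·φ̇ = r ω cosθ.
L cosφ = √(L² − r² sin²θ) = 0.057029 m.
|ω_rod| = r ω |cosθ| / √(L² − r² sin²θ) = 0.013·311.9·0.44932/0.057029 = 31.941 rad/s.

31.9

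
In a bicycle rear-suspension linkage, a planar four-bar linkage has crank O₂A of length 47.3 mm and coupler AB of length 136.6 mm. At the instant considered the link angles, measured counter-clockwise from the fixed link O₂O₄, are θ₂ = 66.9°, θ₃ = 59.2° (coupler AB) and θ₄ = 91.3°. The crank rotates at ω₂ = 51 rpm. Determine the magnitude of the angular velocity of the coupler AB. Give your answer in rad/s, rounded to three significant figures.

1.44

ω₂ = 5.341 rad/s (from 51 rpm).
Differentiating the loop-closure r₂e^{iθ₂}+r₃e^{iθ₃}=r₁+r₄e^{iθ₄} gives r₂ω₂e^{iθ₂}+r₃ω₃e^{iθ₃}=r₄ω₄e^{iθ₄}.
Eliminating the other unknown: ω₃ = r₂ω₂ sin(θ₄−θ₂) / [r₃ sin(θ₃−θ₄)].
Numerator sine = +0.41310; denominator sine = -0.53140.
Result = 0.0473·5.341·(+0.41310) / (0.1366·(-0.53140)) = -1.4376 rad/s; magnitude 1.4376 rad/s.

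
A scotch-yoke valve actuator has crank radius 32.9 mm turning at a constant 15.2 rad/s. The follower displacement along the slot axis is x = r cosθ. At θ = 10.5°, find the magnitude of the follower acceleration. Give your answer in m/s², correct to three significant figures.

ω = 15.2 rad/s
x = r cosθ ⇒ ẍ = −rω² cosθ (ω constant).
|a| = rω²|cosθ| = 0.0329·(15.2)²·|cos 10.5°| = 7.4739 m/s².

7.47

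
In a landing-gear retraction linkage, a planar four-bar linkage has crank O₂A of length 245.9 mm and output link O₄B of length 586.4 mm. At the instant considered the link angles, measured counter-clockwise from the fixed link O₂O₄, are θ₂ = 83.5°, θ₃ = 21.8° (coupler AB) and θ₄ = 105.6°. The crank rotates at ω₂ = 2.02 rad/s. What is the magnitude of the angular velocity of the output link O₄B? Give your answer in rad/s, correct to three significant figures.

0.750

ω₂ = 2.02 rad/s
Differentiating the loop-closure r₂e^{iθ₂}+r₃e^{iθ₃}=r₁+r₄e^{iθ₄} gives r₂ω₂e^{iθ₂}+r₃ω₃e^{iθ₃}=r₄ω₄e^{iθ₄}.
Eliminating the other unknown: ω₄ = r₂ω₂ sin(θ₂−θ₃) / [r₄ sin(θ₄−θ₃)].
Numerator sine = +0.88048; denominator sine = +0.99415.
Result = 0.2459·2.02·(+0.88048) / (0.5864·(+0.99415)) = +0.75021 rad/s; magnitude 0.75021 rad/s.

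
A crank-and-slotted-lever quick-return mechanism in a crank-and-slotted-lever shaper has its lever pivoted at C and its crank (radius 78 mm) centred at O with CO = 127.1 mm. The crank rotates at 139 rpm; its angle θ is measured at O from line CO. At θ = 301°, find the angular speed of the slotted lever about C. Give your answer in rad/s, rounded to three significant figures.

5.02

ω = 14.56 rad/s (from 139 rpm).
Crank pin A relative to C: A = (d + r cosθ, r sinθ); lever angle φ = atan2(r sinθ, d + r cosθ).
Differentiating tanφ: φ̇ = rω(d cosθ + r)/(d² + r² + 2dr cosθ).
d² + r² + 2dr cosθ = |CA|² = 0.0324504 m²;  d cosθ + r = +0.14346 m.
|ω_lever| = |0.078·14.56·+0.14346| / 0.0324504 = 5.0194 rad/s.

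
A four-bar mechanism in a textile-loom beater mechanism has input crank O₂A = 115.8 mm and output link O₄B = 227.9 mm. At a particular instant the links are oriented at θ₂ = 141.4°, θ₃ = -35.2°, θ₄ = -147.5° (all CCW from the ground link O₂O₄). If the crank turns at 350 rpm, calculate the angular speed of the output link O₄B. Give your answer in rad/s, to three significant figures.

ω₂ = 36.65 rad/s (from 350 rpm).
Differentiating the loop-closure r₂e^{iθ₂}+r₃e^{iθ₃}=r₁+r₄e^{iθ₄} gives r₂ω₂e^{iθ₂}+r₃ω₃e^{iθ₃}=r₄ω₄e^{iθ₄}.
Eliminating the other unknown: ω₄ = r₂ω₂ sin(θ₂−θ₃) / [r₄ sin(θ₄−θ₃)].
Numerator sine = +0.05931; denominator sine = -0.92521.
Result = 0.1158·36.65·(+0.05931) / (0.2279·(-0.92521)) = -1.1938 rad/s; magnitude 1.1938 rad/s.

1.19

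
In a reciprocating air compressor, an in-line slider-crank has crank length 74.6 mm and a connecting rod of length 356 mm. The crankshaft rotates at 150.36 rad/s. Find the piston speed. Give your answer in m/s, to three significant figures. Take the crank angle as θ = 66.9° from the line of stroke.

ω = 150.4 rad/s
For an in-line slider-crank, x = r cosθ + √(L² − r² sin²θ), so v = −rω sinθ·[1 + r cosθ/√(L² − r² sin²θ)].
With r = 0.0746 m, L = 0.356 m, θ = 66.9°: √(L² − r² sin²θ) = 0.34932 m.
v = −0.0746·150.4·0.91982·[1 + 0.0746·0.39234/0.34932] = -11.182 m/s.
|v| = 11.182 m/s.

11.2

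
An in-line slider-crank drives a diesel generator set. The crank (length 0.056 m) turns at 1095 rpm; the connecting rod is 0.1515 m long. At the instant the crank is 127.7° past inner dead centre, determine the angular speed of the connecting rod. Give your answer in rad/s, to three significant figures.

ω = 114.7 rad/s (converted from 1095 rpm).
The rod makes angle φ with the slider axis where L sinφ = r sinθ; differentiating, L cosφ·φ̇ = r ω cosθ.
L cosφ = √(L² − r² sin²θ) = 0.14488 m.
|ω_rod| = r ω |cosθ| / √(L² − r² sin²θ) = 0.056·114.7·0.61153/0.14488 = 27.105 rad/s.

27.1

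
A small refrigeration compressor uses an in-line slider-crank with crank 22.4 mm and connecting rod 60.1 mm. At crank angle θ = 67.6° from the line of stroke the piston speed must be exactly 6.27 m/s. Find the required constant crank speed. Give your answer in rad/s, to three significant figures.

For an in-line slider-crank, |v_piston| = rω|sinθ|·[1 + r cosθ/√(L² − r² sin²θ)].
With r = 0.0224 m, L = 0.0601 m, θ = 67.6°: the bracketed kinematic factor |dx/dθ| = 0.023843 m.
ω = v/|dx/dθ| = 6.27/0.023843 = 262.97 rad/s.

263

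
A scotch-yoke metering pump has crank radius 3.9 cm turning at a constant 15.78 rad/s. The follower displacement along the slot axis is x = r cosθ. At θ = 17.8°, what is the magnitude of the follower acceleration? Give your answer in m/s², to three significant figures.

ω = 15.78 rad/s
x = r cosθ ⇒ ẍ = −rω² cosθ (ω constant).
|a| = rω²|cosθ| = 0.039·(15.78)²·|cos 17.8°| = 9.2464 m/s².

9.25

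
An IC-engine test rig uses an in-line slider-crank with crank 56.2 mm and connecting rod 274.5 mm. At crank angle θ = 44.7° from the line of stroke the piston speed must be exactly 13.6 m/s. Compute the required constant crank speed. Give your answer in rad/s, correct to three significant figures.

For an in-line slider-crank, |v_piston| = rω|sinθ|·[1 + r cosθ/√(L² − r² sin²θ)].
With r = 0.0562 m, L = 0.2745 m, θ = 44.7°: the bracketed kinematic factor |dx/dθ| = 0.045344 m.
ω = v/|dx/dθ| = 13.6/0.045344 = 299.93 rad/s.

300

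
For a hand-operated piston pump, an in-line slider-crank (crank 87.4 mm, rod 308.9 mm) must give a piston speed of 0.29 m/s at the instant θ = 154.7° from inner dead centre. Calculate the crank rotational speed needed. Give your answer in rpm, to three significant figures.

99.9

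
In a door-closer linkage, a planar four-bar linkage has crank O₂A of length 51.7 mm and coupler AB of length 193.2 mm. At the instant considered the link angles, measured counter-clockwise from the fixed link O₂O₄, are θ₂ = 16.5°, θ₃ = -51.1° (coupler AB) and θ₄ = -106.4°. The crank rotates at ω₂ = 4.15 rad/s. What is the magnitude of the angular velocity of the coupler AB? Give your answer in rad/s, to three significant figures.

ω₂ = 4.15 rad/s
Differentiating the loop-closure r₂e^{iθ₂}+r₃e^{iθ₃}=r₁+r₄e^{iθ₄} gives r₂ω₂e^{iθ₂}+r₃ω₃e^{iθ₃}=r₄ω₄e^{iθ₄}.
Eliminating the other unknown: ω₃ = r₂ω₂ sin(θ₄−θ₂) / [r₃ sin(θ₃−θ₄)].
Numerator sine = -0.83962; denominator sine = +0.82214.
Result = 0.0517·4.15·(-0.83962) / (0.1932·(+0.82214)) = -1.1341 rad/s; magnitude 1.1341 rad/s.

1.13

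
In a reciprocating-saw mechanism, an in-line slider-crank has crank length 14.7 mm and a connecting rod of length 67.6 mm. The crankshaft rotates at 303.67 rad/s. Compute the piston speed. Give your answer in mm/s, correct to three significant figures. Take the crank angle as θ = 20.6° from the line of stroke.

1890

ω = 303.7 rad/s
For an in-line slider-crank, x = r cosθ + √(L² − r² sin²θ), so v = −rω sinθ·[1 + r cosθ/√(L² − r² sin²θ)].
With r = 0.0147 m, L = 0.0676 m, θ = 20.6°: √(L² − r² sin²θ) = 0.067402 m.
v = −0.0147·303.7·0.35184·[1 + 0.0147·0.93606/0.067402] = -1.8912 m/s.
|v| = 1.8912 m/s = 1891.2 mm/s.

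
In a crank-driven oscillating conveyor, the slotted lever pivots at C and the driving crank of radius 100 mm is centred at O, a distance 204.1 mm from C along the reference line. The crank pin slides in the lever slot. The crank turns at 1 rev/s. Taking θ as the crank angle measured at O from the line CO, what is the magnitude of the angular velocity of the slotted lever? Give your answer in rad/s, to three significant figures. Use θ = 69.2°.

1.64

ω = 6.283 rad/s (from 1 rev/s).
Crank pin A relative to C: A = (d + r cosθ, r sinθ); lever angle φ = atan2(r sinθ, d + r cosθ).
Differentiating tanφ: φ̇ = rω(d cosθ + r)/(d² + r² + 2dr cosθ).
d² + r² + 2dr cosθ = |CA|² = 0.0661523 m²;  d cosθ + r = +0.17248 m.
|ω_lever| = |0.1·6.283·+0.17248| / 0.0661523 = 1.6382 rad/s.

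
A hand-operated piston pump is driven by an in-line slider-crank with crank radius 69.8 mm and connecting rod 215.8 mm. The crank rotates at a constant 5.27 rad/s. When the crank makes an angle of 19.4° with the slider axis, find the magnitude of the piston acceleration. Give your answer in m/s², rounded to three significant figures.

ω = 5.27 rad/s
x(θ) = r cosθ + √(L² − r² sin²θ); with ω constant, a = ω²·d²x/dθ².
d²x/dθ² = −r cosθ − r²(cos2θ)/√u − r⁴ sin²2θ/(4u^{3/2}),  u = L² − r² sin²θ = 0.0460321 m².
Substituting r = 0.0698 m, L = 0.2158 m, θ = 19.4°: d²x/dθ² = -0.08377 m.
a = ω²·d²x/dθ² = (5.27)²·(-0.08377) = -2.3265 m/s²;  |a| = 2.3265 m/s².

2.33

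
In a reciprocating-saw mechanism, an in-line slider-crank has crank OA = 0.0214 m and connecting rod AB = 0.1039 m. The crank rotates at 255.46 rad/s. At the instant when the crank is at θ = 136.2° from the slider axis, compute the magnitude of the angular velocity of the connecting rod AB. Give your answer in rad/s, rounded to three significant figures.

38.4

ω = 255.5 rad/s
The rod makes angle φ with the slider axis where L sinφ = r sinθ; differentiating, L cosφ·φ̇ = r ω cosθ.
L cosφ = √(L² − r² sin²θ) = 0.10284 m.
|ω_rod| = r ω |cosθ| / √(L² − r² sin²θ) = 0.0214·255.5·0.72176/0.10284 = 38.368 rad/s.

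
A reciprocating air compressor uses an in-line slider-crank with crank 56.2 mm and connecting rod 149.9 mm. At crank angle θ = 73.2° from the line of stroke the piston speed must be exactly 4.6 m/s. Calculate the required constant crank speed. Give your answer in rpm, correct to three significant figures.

732

For an in-line slider-crank, |v_piston| = rω|sinθ|·[1 + r cosθ/√(L² − r² sin²θ)].
With r = 0.0562 m, L = 0.1499 m, θ = 73.2°: the bracketed kinematic factor |dx/dθ| = 0.060048 m.
ω = v/|dx/dθ| = 4.6/0.060048 = 76.606 rad/s.
N = 60ω/(2π) = 731.53 rpm.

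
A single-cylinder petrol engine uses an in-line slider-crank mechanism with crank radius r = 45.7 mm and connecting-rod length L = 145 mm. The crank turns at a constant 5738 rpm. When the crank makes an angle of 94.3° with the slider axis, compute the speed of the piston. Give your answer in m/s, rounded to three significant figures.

ω = 2π·5738/60 = 600.9 rad/s
For an in-line slider-crank, x = r cosθ + √(L² − r² sin²θ), so v = −rω sinθ·[1 + r cosθ/√(L² − r² sin²θ)].
With r = 0.0457 m, L = 0.145 m, θ = 94.3°: √(L² − r² sin²θ) = 0.13765 m.
v = −0.0457·600.9·0.99719·[1 + 0.0457·-0.07498/0.13765] = -26.701 m/s.
|v| = 26.701 m/s.

26.7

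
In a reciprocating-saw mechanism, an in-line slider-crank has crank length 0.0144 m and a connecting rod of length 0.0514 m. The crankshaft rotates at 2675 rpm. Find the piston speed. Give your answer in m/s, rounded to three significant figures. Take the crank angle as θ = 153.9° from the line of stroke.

ω = 2π·2675/60 = 280.1 rad/s
For an in-line slider-crank, x = r cosθ + √(L² − r² sin²θ), so v = −rω sinθ·[1 + r cosθ/√(L² − r² sin²θ)].
With r = 0.0144 m, L = 0.0514 m, θ = 153.9°: √(L² − r² sin²θ) = 0.051008 m.
v = −0.0144·280.1·0.43994·[1 + 0.0144·-0.89803/0.051008] = -1.3247 m/s.
|v| = 1.3247 m/s.

1.32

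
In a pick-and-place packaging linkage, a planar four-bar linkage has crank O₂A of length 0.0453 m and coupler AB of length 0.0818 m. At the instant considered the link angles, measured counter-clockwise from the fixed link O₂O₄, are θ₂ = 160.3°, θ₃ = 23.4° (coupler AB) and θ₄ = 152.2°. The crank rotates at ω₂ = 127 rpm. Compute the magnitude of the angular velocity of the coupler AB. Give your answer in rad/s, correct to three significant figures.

ω₂ = 13.3 rad/s (from 127 rpm).
Differentiating the loop-closure r₂e^{iθ₂}+r₃e^{iθ₃}=r₁+r₄e^{iθ₄} gives r₂ω₂e^{iθ₂}+r₃ω₃e^{iθ₃}=r₄ω₄e^{iθ₄}.
Eliminating the other unknown: ω₃ = r₂ω₂ sin(θ₄−θ₂) / [r₃ sin(θ₃−θ₄)].
Numerator sine = -0.14090; denominator sine = -0.77934.
Result = 0.0453·13.3·(-0.14090) / (0.0818·(-0.77934)) = +1.3316 rad/s; magnitude 1.3316 rad/s.

1.33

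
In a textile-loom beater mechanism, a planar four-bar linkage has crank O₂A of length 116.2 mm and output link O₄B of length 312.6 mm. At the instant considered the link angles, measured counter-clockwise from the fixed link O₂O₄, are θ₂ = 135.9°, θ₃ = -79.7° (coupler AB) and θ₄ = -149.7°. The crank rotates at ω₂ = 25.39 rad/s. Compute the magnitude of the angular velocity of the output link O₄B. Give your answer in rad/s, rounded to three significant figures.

ω₂ = 25.39 rad/s
Differentiating the loop-closure r₂e^{iθ₂}+r₃e^{iθ₃}=r₁+r₄e^{iθ₄} gives r₂ω₂e^{iθ₂}+r₃ω₃e^{iθ₃}=r₄ω₄e^{iθ₄}.
Eliminating the other unknown: ω₄ = r₂ω₂ sin(θ₂−θ₃) / [r₄ sin(θ₄−θ₃)].
Numerator sine = -0.58212; denominator sine = -0.93969.
Result = 0.1162·25.39·(-0.58212) / (0.3126·(-0.93969)) = +5.8467 rad/s; magnitude 5.8467 rad/s.

5.85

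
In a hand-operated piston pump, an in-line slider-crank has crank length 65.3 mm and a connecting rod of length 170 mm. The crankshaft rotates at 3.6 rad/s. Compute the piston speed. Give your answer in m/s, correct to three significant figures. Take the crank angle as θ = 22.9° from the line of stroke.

0.124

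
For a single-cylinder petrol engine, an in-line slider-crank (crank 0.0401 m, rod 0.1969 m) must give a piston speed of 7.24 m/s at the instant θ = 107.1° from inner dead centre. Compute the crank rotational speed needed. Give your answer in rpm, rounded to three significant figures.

1920

For an in-line slider-crank, |v_piston| = rω|sinθ|·[1 + r cosθ/√(L² − r² sin²θ)].
With r = 0.0401 m, L = 0.1969 m, θ = 107.1°: the bracketed kinematic factor |dx/dθ| = 0.035987 m.
ω = v/|dx/dθ| = 7.24/0.035987 = 201.18 rad/s.
N = 60ω/(2π) = 1921.1 rpm.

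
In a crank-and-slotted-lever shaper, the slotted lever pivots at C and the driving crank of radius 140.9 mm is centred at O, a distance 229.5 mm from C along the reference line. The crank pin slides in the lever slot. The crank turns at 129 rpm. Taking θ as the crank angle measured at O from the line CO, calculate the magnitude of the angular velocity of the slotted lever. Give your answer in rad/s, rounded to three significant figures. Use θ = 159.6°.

ω = 13.51 rad/s (from 129 rpm).
Crank pin A relative to C: A = (d + r cosθ, r sinθ); lever angle φ = atan2(r sinθ, d + r cosθ).
Differentiating tanφ: φ̇ = rω(d cosθ + r)/(d² + r² + 2dr cosθ).
d² + r² + 2dr cosθ = |CA|² = 0.0119061 m²;  d cosθ + r = -0.074206 m.
|ω_lever| = |0.1409·13.51·-0.074206| / 0.0119061 = 11.863 rad/s.

11.9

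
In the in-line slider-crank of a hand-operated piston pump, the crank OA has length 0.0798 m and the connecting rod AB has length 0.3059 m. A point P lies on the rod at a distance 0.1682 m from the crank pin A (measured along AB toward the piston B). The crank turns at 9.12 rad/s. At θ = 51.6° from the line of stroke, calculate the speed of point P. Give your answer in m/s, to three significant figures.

0.655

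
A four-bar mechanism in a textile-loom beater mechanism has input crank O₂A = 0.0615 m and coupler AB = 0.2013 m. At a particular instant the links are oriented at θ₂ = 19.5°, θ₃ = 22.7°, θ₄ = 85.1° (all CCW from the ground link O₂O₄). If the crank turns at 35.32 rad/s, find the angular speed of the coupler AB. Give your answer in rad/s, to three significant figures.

ω₂ = 35.32 rad/s
Differentiating the loop-closure r₂e^{iθ₂}+r₃e^{iθ₃}=r₁+r₄e^{iθ₄} gives r₂ω₂e^{iθ₂}+r₃ω₃e^{iθ₃}=r₄ω₄e^{iθ₄}.
Eliminating the other unknown: ω₃ = r₂ω₂ sin(θ₄−θ₂) / [r₃ sin(θ₃−θ₄)].
Numerator sine = +0.91068; denominator sine = -0.88620.
Result = 0.0615·35.32·(+0.91068) / (0.2013·(-0.88620)) = -11.089 rad/s; magnitude 11.089 rad/s.

11.1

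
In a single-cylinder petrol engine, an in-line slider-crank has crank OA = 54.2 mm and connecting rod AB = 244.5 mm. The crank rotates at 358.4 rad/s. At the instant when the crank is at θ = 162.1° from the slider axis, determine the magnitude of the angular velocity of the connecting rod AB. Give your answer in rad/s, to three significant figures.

ω = 358.4 rad/s
The rod makes angle φ with the slider axis where L sinφ = r sinθ; differentiating, L cosφ·φ̇ = r ω cosθ.
L cosφ = √(L² − r² sin²θ) = 0.24393 m.
|ω_rod| = r ω |cosθ| / √(L² − r² sin²θ) = 0.0542·358.4·0.95159/0.24393 = 75.779 rad/s.

75.8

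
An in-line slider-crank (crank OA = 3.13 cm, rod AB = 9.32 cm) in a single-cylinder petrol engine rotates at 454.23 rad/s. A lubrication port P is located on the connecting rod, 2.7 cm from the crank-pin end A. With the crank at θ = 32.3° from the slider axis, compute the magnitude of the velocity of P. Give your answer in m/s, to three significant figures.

11.9

ω = 454.2 rad/s.  Crank-pin speed |V_A| = rω = 14.217 m/s, perpendicular to OA.
Rod angle: sinφ = −(r/L) sinθ ⇒ φ = -10.338°; ω_rod = −rω cosθ/√(L²−r²sin²θ) = -131.07 rad/s.
V_P = V_A + ω_rod × AP, with AP = 0.027 m along the rod.
Components: V_Px = −rω sinθ − a·ω_rod·sinφ = -8.2322 m/s;  V_Py = rω cosθ + a·ω_rod·cosφ = +8.536 m/s.
|V_P| = √(V_Px² + V_Py²) = 11.859 m/s.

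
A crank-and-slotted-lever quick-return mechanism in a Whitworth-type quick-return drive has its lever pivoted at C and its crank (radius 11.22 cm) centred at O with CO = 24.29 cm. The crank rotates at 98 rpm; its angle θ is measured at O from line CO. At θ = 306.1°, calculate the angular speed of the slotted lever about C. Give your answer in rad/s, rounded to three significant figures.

ω = 10.26 rad/s (from 98 rpm).
Crank pin A relative to C: A = (d + r cosθ, r sinθ); lever angle φ = atan2(r sinθ, d + r cosθ).
Differentiating tanφ: φ̇ = rω(d cosθ + r)/(d² + r² + 2dr cosθ).
d² + r² + 2dr cosθ = |CA|² = 0.103704 m²;  d cosθ + r = +0.25532 m.
|ω_lever| = |0.1122·10.26·+0.25532| / 0.103704 = 2.8348 rad/s.

2.83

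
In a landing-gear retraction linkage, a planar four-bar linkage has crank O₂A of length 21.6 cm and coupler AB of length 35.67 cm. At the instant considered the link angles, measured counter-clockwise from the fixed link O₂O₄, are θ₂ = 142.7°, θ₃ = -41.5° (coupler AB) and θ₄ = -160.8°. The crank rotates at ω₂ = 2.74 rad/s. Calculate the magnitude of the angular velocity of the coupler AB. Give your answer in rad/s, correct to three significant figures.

1.59

ω₂ = 2.74 rad/s
Differentiating the loop-closure r₂e^{iθ₂}+r₃e^{iθ₃}=r₁+r₄e^{iθ₄} gives r₂ω₂e^{iθ₂}+r₃ω₃e^{iθ₃}=r₄ω₄e^{iθ₄}.
Eliminating the other unknown: ω₃ = r₂ω₂ sin(θ₄−θ₂) / [r₃ sin(θ₃−θ₄)].
Numerator sine = +0.83389; denominator sine = +0.87207.
Result = 0.216·2.74·(+0.83389) / (0.3567·(+0.87207)) = +1.5866 rad/s; magnitude 1.5866 rad/s.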